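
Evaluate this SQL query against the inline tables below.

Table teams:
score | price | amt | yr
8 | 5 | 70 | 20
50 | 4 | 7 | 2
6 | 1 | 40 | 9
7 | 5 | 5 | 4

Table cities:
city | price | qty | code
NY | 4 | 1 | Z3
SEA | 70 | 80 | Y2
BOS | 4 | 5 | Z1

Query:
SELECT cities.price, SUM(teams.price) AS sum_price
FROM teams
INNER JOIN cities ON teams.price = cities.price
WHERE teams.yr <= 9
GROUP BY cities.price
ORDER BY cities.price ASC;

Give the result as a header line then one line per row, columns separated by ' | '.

== RESULT ==
cities.price | sum_price
4 | 8

Derivation:
After JOIN cities (2 rows):
teams.score | teams.price | teams.amt | teams.yr | cities.city | cities.price | cities.qty | cities.code
50 | 4 | 7 | 2 | NY | 4 | 1 | Z3
50 | 4 | 7 | 2 | BOS | 4 | 5 | Z1
After WHERE (2 rows):
teams.score | teams.price | teams.amt | teams.yr | cities.city | cities.price | cities.qty | cities.code
50 | 4 | 7 | 2 | NY | 4 | 1 | Z3
50 | 4 | 7 | 2 | BOS | 4 | 5 | Z1
After GROUP BY (1 rows):
cities.price | sum_price
4 | 8
After ORDER BY (1 rows):
cities.price | sum_price
4 | 8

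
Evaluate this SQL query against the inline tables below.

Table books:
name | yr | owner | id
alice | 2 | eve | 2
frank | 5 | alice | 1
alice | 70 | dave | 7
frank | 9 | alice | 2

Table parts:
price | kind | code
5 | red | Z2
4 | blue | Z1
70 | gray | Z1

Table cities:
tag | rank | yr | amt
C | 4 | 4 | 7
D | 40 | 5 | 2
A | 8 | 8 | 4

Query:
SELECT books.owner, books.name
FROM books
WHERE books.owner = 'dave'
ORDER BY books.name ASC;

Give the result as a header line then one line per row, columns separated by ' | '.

After WHERE (1 rows):
books.name | books.yr | books.owner | books.id
alice | 70 | dave | 7
After SELECT (1 rows):
books.owner | books.name
dave | alice
After ORDER BY (1 rows):
books.owner | books.name
dave | alice

== RESULT ==
books.owner | books.name
dave | alice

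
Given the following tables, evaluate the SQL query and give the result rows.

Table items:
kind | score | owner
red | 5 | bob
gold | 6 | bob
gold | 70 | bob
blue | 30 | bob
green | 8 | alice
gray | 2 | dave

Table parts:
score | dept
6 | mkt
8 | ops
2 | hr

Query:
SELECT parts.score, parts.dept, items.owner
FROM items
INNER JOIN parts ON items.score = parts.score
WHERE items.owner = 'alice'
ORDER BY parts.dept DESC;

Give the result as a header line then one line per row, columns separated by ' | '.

== RESULT ==
parts.score | parts.dept | items.owner
8 | ops | alice

Derivation:
After JOIN parts (3 rows):
items.kind | items.score | items.owner | parts.score | parts.dept
gold | 6 | bob | 6 | mkt
green | 8 | alice | 8 | ops
gray | 2 | dave | 2 | hr
After WHERE (1 rows):
items.kind | items.score | items.owner | parts.score | parts.dept
green | 8 | alice | 8 | ops
After SELECT (1 rows):
parts.score | parts.dept | items.owner
8 | ops | alice
After ORDER BY (1 rows):
parts.score | parts.dept | items.owner
8 | ops | alice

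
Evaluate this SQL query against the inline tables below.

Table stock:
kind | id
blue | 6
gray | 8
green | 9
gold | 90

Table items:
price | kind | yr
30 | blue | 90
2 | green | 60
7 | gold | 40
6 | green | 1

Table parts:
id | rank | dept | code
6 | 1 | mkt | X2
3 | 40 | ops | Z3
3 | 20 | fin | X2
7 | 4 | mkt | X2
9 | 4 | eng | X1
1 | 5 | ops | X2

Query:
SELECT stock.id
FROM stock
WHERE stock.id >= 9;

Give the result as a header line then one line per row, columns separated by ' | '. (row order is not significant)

== RESULT ==
stock.id
9
90

Derivation:
After WHERE (2 rows):
stock.kind | stock.id
green | 9
gold | 90
After SELECT (2 rows):
stock.id
9
90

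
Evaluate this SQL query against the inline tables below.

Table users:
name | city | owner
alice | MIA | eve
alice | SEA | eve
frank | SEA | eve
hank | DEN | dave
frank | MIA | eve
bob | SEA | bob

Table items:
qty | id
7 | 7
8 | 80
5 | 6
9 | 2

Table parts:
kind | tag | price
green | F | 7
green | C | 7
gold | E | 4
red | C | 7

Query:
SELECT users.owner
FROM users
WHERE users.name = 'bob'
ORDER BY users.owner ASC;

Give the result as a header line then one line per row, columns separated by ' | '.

After WHERE (1 rows):
users.name | users.city | users.owner
bob | SEA | bob
After SELECT (1 rows):
users.owner
bob
After ORDER BY (1 rows):
users.owner
bob

== RESULT ==
users.owner
bob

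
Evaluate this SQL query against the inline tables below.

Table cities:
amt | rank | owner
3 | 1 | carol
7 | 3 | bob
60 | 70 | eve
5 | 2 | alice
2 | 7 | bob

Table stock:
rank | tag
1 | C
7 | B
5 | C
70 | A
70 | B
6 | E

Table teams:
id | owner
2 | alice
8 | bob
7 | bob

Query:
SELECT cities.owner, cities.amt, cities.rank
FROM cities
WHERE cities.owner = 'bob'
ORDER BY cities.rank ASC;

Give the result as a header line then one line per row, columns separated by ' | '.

After WHERE (2 rows):
cities.amt | cities.rank | cities.owner
7 | 3 | bob
2 | 7 | bob
After SELECT (2 rows):
cities.owner | cities.amt | cities.rank
bob | 7 | 3
bob | 2 | 7
After ORDER BY (2 rows):
cities.owner | cities.amt | cities.rank
bob | 7 | 3
bob | 2 | 7

== RESULT ==
cities.owner | cities.amt | cities.rank
bob | 7 | 3
bob | 2 | 7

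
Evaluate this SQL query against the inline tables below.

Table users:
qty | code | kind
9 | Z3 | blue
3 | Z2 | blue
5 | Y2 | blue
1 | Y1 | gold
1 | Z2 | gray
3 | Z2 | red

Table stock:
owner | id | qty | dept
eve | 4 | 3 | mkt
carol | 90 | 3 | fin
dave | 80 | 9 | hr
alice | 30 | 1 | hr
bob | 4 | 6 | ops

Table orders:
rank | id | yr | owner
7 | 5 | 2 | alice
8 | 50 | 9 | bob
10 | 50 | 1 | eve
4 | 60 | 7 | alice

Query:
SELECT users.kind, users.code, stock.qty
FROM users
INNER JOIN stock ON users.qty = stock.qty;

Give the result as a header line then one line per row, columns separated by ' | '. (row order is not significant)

After JOIN stock (7 rows):
users.qty | users.code | users.kind | stock.owner | stock.id | stock.qty | stock.dept
9 | Z3 | blue | dave | 80 | 9 | hr
3 | Z2 | blue | eve | 4 | 3 | mkt
3 | Z2 | blue | carol | 90 | 3 | fin
1 | Y1 | gold | alice | 30 | 1 | hr
1 | Z2 | gray | alice | 30 | 1 | hr
3 | Z2 | red | eve | 4 | 3 | mkt
3 | Z2 | red | carol | 90 | 3 | fin
After SELECT (7 rows):
users.kind | users.code | stock.qty
blue | Z3 | 9
blue | Z2 | 3
blue | Z2 | 3
gold | Y1 | 1
gray | Z2 | 1
red | Z2 | 3
red | Z2 | 3

== RESULT ==
users.kind | users.code | stock.qty
blue | Z3 | 9
blue | Z2 | 3
blue | Z2 | 3
gold | Y1 | 1
gray | Z2 | 1
red | Z2 | 3
red | Z2 | 3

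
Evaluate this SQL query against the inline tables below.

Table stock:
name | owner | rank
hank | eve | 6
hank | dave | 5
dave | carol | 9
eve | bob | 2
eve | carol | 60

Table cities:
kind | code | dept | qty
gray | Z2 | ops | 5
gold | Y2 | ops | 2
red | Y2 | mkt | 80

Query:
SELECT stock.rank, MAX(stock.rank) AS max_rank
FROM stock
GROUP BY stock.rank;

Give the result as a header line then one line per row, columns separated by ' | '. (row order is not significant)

After GROUP BY (5 rows):
stock.rank | max_rank
6 | 6
5 | 5
9 | 9
2 | 2
60 | 60

== RESULT ==
stock.rank | max_rank
6 | 6
5 | 5
9 | 9
2 | 2
60 | 60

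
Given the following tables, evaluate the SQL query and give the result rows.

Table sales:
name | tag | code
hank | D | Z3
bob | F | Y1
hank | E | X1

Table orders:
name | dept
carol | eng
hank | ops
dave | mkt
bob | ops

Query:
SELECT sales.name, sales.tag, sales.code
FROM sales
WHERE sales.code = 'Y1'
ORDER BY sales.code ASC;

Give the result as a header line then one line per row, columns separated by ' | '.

After WHERE (1 rows):
sales.name | sales.tag | sales.code
bob | F | Y1
After SELECT (1 rows):
sales.name | sales.tag | sales.code
bob | F | Y1
After ORDER BY (1 rows):
sales.name | sales.tag | sales.code
bob | F | Y1

== RESULT ==
sales.name | sales.tag | sales.code
bob | F | Y1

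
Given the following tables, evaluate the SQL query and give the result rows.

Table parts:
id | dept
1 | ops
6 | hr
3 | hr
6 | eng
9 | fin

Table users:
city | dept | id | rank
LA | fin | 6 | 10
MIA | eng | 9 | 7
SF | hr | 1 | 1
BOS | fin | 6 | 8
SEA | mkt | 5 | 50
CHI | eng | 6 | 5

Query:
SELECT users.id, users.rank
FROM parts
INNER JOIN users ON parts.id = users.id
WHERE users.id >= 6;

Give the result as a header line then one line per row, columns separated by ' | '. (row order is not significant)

After JOIN users (8 rows):
parts.id | parts.dept | users.city | users.dept | users.id | users.rank
1 | ops | SF | hr | 1 | 1
6 | hr | LA | fin | 6 | 10
6 | hr | BOS | fin | 6 | 8
6 | hr | CHI | eng | 6 | 5
6 | eng | LA | fin | 6 | 10
6 | eng | BOS | fin | 6 | 8
6 | eng | CHI | eng | 6 | 5
9 | fin | MIA | eng | 9 | 7
After WHERE (7 rows):
parts.id | parts.dept | users.city | users.dept | users.id | users.rank
6 | hr | LA | fin | 6 | 10
6 | hr | BOS | fin | 6 | 8
6 | hr | CHI | eng | 6 | 5
6 | eng | LA | fin | 6 | 10
6 | eng | BOS | fin | 6 | 8
6 | eng | CHI | eng | 6 | 5
9 | fin | MIA | eng | 9 | 7
After SELECT (7 rows):
users.id | users.rank
6 | 10
6 | 8
6 | 5
6 | 10
6 | 8
6 | 5
9 | 7

== RESULT ==
users.id | users.rank
6 | 10
6 | 8
6 | 5
6 | 10
6 | 8
6 | 5
9 | 7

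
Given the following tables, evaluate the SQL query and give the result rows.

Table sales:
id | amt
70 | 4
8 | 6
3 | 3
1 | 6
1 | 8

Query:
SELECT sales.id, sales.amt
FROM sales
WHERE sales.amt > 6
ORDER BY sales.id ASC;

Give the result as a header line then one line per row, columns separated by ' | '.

After WHERE (1 rows):
sales.id | sales.amt
1 | 8
After SELECT (1 rows):
sales.id | sales.amt
1 | 8
After ORDER BY (1 rows):
sales.id | sales.amt
1 | 8

== RESULT ==
sales.id | sales.amt
1 | 8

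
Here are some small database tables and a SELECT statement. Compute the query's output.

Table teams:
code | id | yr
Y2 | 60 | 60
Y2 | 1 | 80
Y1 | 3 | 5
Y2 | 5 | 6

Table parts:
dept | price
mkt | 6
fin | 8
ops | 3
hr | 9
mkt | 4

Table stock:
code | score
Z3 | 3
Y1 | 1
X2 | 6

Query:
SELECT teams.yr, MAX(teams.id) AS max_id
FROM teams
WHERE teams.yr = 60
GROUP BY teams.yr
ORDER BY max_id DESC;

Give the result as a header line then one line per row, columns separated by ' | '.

After WHERE (1 rows):
teams.code | teams.id | teams.yr
Y2 | 60 | 60
After GROUP BY (1 rows):
teams.yr | max_id
60 | 60
After ORDER BY (1 rows):
teams.yr | max_id
60 | 60

== RESULT ==
teams.yr | max_id
60 | 60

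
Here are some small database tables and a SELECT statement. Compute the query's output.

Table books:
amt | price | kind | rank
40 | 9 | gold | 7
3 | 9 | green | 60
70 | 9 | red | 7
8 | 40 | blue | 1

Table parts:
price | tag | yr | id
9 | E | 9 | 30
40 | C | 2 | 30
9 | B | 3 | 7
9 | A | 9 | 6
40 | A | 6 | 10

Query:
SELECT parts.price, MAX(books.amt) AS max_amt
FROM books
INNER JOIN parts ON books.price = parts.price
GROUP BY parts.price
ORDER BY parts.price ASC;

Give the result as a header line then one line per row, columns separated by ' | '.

== RESULT ==
parts.price | max_amt
9 | 70
40 | 8

Derivation:
After JOIN parts (11 rows):
books.amt | books.price | books.kind | books.rank | parts.price | parts.tag | parts.yr | parts.id
40 | 9 | gold | 7 | 9 | E | 9 | 30
40 | 9 | gold | 7 | 9 | B | 3 | 7
40 | 9 | gold | 7 | 9 | A | 9 | 6
3 | 9 | green | 60 | 9 | E | 9 | 30
3 | 9 | green | 60 | 9 | B | 3 | 7
3 | 9 | green | 60 | 9 | A | 9 | 6
70 | 9 | red | 7 | 9 | E | 9 | 30
70 | 9 | red | 7 | 9 | B | 3 | 7
70 | 9 | red | 7 | 9 | A | 9 | 6
8 | 40 | blue | 1 | 40 | C | 2 | 30
8 | 40 | blue | 1 | 40 | A | 6 | 10
After GROUP BY (2 rows):
parts.price | max_amt
9 | 70
40 | 8
After ORDER BY (2 rows):
parts.price | max_amt
9 | 70
40 | 8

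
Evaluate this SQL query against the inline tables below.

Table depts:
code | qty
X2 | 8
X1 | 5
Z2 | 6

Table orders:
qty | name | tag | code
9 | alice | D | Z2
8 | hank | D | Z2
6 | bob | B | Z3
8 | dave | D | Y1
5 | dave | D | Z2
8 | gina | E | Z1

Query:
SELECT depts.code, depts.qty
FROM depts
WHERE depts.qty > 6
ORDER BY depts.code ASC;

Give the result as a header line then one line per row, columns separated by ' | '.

== RESULT ==
depts.code | depts.qty
X2 | 8

Derivation:
After WHERE (1 rows):
depts.code | depts.qty
X2 | 8
After SELECT (1 rows):
depts.code | depts.qty
X2 | 8
After ORDER BY (1 rows):
depts.code | depts.qty
X2 | 8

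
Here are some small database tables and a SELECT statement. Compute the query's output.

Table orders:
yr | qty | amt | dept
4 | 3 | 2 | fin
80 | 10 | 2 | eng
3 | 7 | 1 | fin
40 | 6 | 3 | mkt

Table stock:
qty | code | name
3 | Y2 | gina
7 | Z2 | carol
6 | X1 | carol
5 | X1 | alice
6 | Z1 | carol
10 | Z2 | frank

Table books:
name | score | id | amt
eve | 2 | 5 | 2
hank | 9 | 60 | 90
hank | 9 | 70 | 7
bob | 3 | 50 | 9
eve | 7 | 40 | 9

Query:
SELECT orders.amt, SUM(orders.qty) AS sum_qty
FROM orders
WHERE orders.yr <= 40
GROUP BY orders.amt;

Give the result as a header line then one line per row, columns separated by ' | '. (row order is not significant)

After WHERE (3 rows):
orders.yr | orders.qty | orders.amt | orders.dept
4 | 3 | 2 | fin
3 | 7 | 1 | fin
40 | 6 | 3 | mkt
After GROUP BY (3 rows):
orders.amt | sum_qty
2 | 3
1 | 7
3 | 6

== RESULT ==
orders.amt | sum_qty
2 | 3
1 | 7
3 | 6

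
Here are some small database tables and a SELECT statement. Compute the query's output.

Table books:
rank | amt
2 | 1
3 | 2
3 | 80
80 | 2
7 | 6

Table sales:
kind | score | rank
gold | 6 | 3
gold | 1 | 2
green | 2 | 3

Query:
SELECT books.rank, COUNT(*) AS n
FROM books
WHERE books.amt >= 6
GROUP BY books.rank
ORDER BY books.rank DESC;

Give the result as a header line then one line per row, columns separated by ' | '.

== RESULT ==
books.rank | n
7 | 1
3 | 1

Derivation:
After WHERE (2 rows):
books.rank | books.amt
3 | 80
7 | 6
After GROUP BY (2 rows):
books.rank | n
3 | 1
7 | 1
After ORDER BY (2 rows):
books.rank | n
7 | 1
3 | 1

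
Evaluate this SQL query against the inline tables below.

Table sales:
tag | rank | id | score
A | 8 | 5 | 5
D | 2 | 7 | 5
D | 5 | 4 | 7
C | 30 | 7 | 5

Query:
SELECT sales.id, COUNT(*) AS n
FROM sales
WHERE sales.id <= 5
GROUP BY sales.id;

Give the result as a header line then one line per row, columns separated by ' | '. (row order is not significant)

== RESULT ==
sales.id | n
5 | 1
4 | 1

Derivation:
After WHERE (2 rows):
sales.tag | sales.rank | sales.id | sales.score
A | 8 | 5 | 5
D | 5 | 4 | 7
After GROUP BY (2 rows):
sales.id | n
5 | 1
4 | 1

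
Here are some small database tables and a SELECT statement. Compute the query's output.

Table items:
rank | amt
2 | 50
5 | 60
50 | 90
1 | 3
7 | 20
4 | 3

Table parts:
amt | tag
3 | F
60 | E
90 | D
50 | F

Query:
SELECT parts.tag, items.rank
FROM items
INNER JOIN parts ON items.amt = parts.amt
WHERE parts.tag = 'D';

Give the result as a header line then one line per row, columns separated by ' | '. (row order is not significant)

After JOIN parts (5 rows):
items.rank | items.amt | parts.amt | parts.tag
2 | 50 | 50 | F
5 | 60 | 60 | E
50 | 90 | 90 | D
1 | 3 | 3 | F
4 | 3 | 3 | F
After WHERE (1 rows):
items.rank | items.amt | parts.amt | parts.tag
50 | 90 | 90 | D
After SELECT (1 rows):
parts.tag | items.rank
D | 50

== RESULT ==
parts.tag | items.rank
D | 50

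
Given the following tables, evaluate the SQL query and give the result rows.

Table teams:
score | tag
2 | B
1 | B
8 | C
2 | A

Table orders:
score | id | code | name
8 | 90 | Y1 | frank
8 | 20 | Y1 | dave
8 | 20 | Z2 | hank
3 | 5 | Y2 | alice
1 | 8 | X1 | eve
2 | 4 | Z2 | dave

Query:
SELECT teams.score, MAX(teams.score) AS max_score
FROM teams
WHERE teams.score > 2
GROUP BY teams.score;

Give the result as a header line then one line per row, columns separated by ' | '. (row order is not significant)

After WHERE (1 rows):
teams.score | teams.tag
8 | C
After GROUP BY (1 rows):
teams.score | max_score
8 | 8

== RESULT ==
teams.score | max_score
8 | 8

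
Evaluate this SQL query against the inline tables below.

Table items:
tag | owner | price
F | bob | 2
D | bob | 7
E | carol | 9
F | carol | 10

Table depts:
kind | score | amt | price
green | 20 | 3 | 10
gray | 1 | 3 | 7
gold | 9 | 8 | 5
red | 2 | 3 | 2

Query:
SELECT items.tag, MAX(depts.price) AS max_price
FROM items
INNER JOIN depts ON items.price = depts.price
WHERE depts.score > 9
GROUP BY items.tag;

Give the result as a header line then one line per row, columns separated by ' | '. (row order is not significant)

After JOIN depts (3 rows):
items.tag | items.owner | items.price | depts.kind | depts.score | depts.amt | depts.price
F | bob | 2 | red | 2 | 3 | 2
D | bob | 7 | gray | 1 | 3 | 7
F | carol | 10 | green | 20 | 3 | 10
After WHERE (1 rows):
items.tag | items.owner | items.price | depts.kind | depts.score | depts.amt | depts.price
F | carol | 10 | green | 20 | 3 | 10
After GROUP BY (1 rows):
items.tag | max_price
F | 10

== RESULT ==
items.tag | max_price
F | 10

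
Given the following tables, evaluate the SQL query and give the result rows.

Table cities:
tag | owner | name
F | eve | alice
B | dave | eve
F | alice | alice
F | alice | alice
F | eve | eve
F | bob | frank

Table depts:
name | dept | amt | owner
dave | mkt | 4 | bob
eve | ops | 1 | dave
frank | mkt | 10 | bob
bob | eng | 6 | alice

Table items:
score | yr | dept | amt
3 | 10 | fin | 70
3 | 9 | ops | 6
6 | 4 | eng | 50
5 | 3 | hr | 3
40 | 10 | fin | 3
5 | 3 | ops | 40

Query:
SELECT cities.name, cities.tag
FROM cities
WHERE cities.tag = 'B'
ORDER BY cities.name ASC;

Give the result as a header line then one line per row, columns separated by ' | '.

== RESULT ==
cities.name | cities.tag
eve | B

Derivation:
After WHERE (1 rows):
cities.tag | cities.owner | cities.name
B | dave | eve
After SELECT (1 rows):
cities.name | cities.tag
eve | B
After ORDER BY (1 rows):
cities.name | cities.tag
eve | B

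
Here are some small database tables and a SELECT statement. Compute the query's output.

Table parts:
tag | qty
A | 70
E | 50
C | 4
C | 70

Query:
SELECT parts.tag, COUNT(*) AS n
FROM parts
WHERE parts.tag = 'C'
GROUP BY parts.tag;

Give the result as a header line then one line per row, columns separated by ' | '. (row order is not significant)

After WHERE (2 rows):
parts.tag | parts.qty
C | 4
C | 70
After GROUP BY (1 rows):
parts.tag | n
C | 2

== RESULT ==
parts.tag | n
C | 2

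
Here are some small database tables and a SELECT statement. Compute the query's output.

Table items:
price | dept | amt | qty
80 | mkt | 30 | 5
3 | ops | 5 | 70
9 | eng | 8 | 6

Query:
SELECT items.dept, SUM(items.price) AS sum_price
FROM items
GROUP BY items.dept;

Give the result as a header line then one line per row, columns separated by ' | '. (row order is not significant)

== RESULT ==
items.dept | sum_price
mkt | 80
ops | 3
eng | 9

Derivation:
After GROUP BY (3 rows):
items.dept | sum_price
mkt | 80
ops | 3
eng | 9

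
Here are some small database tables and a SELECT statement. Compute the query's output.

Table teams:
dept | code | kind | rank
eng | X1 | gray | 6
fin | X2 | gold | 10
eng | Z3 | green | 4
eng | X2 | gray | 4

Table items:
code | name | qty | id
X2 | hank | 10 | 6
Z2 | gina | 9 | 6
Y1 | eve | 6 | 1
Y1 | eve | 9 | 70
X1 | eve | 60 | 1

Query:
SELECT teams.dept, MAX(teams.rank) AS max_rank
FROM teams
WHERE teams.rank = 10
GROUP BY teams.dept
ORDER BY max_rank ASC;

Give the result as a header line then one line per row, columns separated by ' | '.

== RESULT ==
teams.dept | max_rank
fin | 10

Derivation:
After WHERE (1 rows):
teams.dept | teams.code | teams.kind | teams.rank
fin | X2 | gold | 10
After GROUP BY (1 rows):
teams.dept | max_rank
fin | 10
After ORDER BY (1 rows):
teams.dept | max_rank
fin | 10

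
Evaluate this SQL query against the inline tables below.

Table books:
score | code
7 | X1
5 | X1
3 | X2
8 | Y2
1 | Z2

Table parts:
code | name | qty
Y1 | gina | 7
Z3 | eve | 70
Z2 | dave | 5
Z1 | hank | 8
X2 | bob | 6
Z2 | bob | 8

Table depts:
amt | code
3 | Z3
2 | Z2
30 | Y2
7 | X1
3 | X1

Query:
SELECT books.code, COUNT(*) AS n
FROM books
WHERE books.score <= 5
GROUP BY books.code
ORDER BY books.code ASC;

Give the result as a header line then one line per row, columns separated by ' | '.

After WHERE (3 rows):
books.score | books.code
5 | X1
3 | X2
1 | Z2
After GROUP BY (3 rows):
books.code | n
X1 | 1
X2 | 1
Z2 | 1
After ORDER BY (3 rows):
books.code | n
X1 | 1
X2 | 1
Z2 | 1

== RESULT ==
books.code | n
X1 | 1
X2 | 1
Z2 | 1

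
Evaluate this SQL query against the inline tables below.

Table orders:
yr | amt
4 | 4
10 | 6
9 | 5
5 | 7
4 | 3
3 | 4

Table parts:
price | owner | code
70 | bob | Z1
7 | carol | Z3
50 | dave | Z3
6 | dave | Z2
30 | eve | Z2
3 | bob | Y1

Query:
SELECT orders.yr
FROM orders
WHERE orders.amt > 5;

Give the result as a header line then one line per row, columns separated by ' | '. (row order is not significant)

== RESULT ==
orders.yr
10
5

Derivation:
After WHERE (2 rows):
orders.yr | orders.amt
10 | 6
5 | 7
After SELECT (2 rows):
orders.yr
10
5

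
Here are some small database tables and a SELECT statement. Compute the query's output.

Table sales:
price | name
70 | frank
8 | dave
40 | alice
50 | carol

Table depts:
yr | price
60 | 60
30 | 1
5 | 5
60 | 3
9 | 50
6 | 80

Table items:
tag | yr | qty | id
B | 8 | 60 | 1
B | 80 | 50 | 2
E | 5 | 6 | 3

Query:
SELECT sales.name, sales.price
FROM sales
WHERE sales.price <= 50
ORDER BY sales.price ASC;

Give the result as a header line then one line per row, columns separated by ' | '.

After WHERE (3 rows):
sales.price | sales.name
8 | dave
40 | alice
50 | carol
After SELECT (3 rows):
sales.name | sales.price
dave | 8
alice | 40
carol | 50
After ORDER BY (3 rows):
sales.name | sales.price
dave | 8
alice | 40
carol | 50

== RESULT ==
sales.name | sales.price
dave | 8
alice | 40
carol | 50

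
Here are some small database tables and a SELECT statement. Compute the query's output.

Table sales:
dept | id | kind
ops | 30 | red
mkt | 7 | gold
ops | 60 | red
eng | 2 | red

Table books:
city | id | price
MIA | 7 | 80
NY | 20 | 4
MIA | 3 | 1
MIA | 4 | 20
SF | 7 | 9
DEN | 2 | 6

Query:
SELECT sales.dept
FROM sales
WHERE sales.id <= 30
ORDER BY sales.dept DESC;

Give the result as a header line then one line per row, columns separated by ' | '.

== RESULT ==
sales.dept
ops
mkt
eng

Derivation:
After WHERE (3 rows):
sales.dept | sales.id | sales.kind
ops | 30 | red
mkt | 7 | gold
eng | 2 | red
After SELECT (3 rows):
sales.dept
ops
mkt
eng
After ORDER BY (3 rows):
sales.dept
ops
mkt
eng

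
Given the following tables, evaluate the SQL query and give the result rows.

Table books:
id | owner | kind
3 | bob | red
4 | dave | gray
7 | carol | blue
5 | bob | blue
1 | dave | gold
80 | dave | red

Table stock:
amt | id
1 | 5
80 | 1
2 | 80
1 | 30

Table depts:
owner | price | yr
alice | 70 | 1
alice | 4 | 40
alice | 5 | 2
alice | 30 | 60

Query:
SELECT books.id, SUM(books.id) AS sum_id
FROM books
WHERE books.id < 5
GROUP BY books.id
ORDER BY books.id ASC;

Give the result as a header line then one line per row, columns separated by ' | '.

== RESULT ==
books.id | sum_id
1 | 1
3 | 3
4 | 4

Derivation:
After WHERE (3 rows):
books.id | books.owner | books.kind
3 | bob | red
4 | dave | gray
1 | dave | gold
After GROUP BY (3 rows):
books.id | sum_id
3 | 3
4 | 4
1 | 1
After ORDER BY (3 rows):
books.id | sum_id
1 | 1
3 | 3
4 | 4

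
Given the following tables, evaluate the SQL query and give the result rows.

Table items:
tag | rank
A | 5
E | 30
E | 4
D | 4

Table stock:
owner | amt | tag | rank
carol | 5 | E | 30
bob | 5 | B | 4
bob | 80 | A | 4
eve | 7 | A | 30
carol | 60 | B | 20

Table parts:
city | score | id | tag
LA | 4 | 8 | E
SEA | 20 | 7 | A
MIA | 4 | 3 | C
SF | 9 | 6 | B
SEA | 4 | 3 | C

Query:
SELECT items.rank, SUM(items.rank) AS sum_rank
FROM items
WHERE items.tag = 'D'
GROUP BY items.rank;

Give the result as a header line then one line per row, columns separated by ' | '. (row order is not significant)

After WHERE (1 rows):
items.tag | items.rank
D | 4
After GROUP BY (1 rows):
items.rank | sum_rank
4 | 4

== RESULT ==
items.rank | sum_rank
4 | 4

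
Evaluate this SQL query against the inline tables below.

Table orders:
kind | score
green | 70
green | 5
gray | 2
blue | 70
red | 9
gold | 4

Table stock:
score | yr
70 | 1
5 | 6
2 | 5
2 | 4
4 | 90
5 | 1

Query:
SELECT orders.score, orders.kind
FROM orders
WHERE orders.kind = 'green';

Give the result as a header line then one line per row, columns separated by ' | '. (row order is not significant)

== RESULT ==
orders.score | orders.kind
70 | green
5 | green

Derivation:
After WHERE (2 rows):
orders.kind | orders.score
green | 70
green | 5
After SELECT (2 rows):
orders.score | orders.kind
70 | green
5 | green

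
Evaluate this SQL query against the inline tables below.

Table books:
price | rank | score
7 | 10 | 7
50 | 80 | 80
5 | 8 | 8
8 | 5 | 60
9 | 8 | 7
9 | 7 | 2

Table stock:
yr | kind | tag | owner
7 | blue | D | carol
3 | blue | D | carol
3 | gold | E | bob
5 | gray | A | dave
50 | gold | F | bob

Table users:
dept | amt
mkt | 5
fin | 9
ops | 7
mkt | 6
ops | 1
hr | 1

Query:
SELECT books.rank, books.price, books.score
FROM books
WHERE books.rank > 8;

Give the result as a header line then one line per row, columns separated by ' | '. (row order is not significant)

== RESULT ==
books.rank | books.price | books.score
10 | 7 | 7
80 | 50 | 80

Derivation:
After WHERE (2 rows):
books.price | books.rank | books.score
7 | 10 | 7
50 | 80 | 80
After SELECT (2 rows):
books.rank | books.price | books.score
10 | 7 | 7
80 | 50 | 80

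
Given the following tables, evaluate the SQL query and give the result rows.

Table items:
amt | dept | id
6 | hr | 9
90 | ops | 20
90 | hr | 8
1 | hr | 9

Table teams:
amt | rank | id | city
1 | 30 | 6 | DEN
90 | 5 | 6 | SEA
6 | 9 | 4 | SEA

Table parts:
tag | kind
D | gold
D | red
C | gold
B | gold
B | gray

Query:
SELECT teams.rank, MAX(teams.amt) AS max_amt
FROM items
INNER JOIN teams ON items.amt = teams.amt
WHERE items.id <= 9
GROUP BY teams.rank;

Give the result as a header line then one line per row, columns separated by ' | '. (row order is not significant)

After JOIN teams (4 rows):
items.amt | items.dept | items.id | teams.amt | teams.rank | teams.id | teams.city
6 | hr | 9 | 6 | 9 | 4 | SEA
90 | ops | 20 | 90 | 5 | 6 | SEA
90 | hr | 8 | 90 | 5 | 6 | SEA
1 | hr | 9 | 1 | 30 | 6 | DEN
After WHERE (3 rows):
items.amt | items.dept | items.id | teams.amt | teams.rank | teams.id | teams.city
6 | hr | 9 | 6 | 9 | 4 | SEA
90 | hr | 8 | 90 | 5 | 6 | SEA
1 | hr | 9 | 1 | 30 | 6 | DEN
After GROUP BY (3 rows):
teams.rank | max_amt
9 | 6
5 | 90
30 | 1

== RESULT ==
teams.rank | max_amt
9 | 6
5 | 90
30 | 1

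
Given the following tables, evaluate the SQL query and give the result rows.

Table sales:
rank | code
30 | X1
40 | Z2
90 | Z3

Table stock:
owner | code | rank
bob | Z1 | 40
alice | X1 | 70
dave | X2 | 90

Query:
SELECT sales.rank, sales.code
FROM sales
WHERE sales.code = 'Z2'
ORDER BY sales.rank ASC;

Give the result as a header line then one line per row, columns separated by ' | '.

After WHERE (1 rows):
sales.rank | sales.code
40 | Z2
After SELECT (1 rows):
sales.rank | sales.code
40 | Z2
After ORDER BY (1 rows):
sales.rank | sales.code
40 | Z2

== RESULT ==
sales.rank | sales.code
40 | Z2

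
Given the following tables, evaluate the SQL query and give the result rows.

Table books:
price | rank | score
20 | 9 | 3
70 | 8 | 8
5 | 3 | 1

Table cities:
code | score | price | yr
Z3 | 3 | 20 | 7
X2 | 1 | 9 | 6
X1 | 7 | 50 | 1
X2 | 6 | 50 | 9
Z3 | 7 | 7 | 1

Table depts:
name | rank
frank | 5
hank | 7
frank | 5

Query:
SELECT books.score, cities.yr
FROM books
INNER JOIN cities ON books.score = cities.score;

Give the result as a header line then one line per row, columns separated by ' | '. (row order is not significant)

== RESULT ==
books.score | cities.yr
3 | 7
1 | 6

Derivation:
After JOIN cities (2 rows):
books.price | books.rank | books.score | cities.code | cities.score | cities.price | cities.yr
20 | 9 | 3 | Z3 | 3 | 20 | 7
5 | 3 | 1 | X2 | 1 | 9 | 6
After SELECT (2 rows):
books.score | cities.yr
3 | 7
1 | 6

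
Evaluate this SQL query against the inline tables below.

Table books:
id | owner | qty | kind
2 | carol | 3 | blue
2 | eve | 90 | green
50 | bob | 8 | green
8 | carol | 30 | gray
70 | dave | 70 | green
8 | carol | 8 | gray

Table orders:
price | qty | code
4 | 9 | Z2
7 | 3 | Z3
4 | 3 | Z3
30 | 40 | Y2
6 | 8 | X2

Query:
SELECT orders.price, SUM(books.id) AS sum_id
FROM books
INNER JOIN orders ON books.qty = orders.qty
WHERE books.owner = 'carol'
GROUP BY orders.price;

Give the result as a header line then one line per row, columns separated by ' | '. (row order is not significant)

== RESULT ==
orders.price | sum_id
7 | 2
4 | 2
6 | 8

Derivation:
After JOIN orders (4 rows):
books.id | books.owner | books.qty | books.kind | orders.price | orders.qty | orders.code
2 | carol | 3 | blue | 7 | 3 | Z3
2 | carol | 3 | blue | 4 | 3 | Z3
50 | bob | 8 | green | 6 | 8 | X2
8 | carol | 8 | gray | 6 | 8 | X2
After WHERE (3 rows):
books.id | books.owner | books.qty | books.kind | orders.price | orders.qty | orders.code
2 | carol | 3 | blue | 7 | 3 | Z3
2 | carol | 3 | blue | 4 | 3 | Z3
8 | carol | 8 | gray | 6 | 8 | X2
After GROUP BY (3 rows):
orders.price | sum_id
7 | 2
4 | 2
6 | 8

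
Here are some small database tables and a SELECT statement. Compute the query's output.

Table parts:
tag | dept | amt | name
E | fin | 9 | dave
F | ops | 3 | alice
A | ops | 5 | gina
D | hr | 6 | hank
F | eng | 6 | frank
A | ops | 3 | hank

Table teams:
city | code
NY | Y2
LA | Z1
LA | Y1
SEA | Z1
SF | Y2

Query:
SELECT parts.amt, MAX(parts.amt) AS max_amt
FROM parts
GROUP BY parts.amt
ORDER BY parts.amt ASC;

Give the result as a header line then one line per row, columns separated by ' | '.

== RESULT ==
parts.amt | max_amt
3 | 3
5 | 5
6 | 6
9 | 9

Derivation:
After GROUP BY (4 rows):
parts.amt | max_amt
9 | 9
3 | 3
5 | 5
6 | 6
After ORDER BY (4 rows):
parts.amt | max_amt
3 | 3
5 | 5
6 | 6
9 | 9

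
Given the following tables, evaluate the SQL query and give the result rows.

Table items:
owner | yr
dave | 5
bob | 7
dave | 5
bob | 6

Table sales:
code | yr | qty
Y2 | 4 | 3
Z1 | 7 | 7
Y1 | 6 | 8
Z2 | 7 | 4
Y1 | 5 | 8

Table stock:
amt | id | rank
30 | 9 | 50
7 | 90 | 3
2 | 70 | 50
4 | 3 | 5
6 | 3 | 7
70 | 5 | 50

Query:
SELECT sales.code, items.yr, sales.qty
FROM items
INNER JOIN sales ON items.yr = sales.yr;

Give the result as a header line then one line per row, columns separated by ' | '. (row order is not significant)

== RESULT ==
sales.code | items.yr | sales.qty
Y1 | 5 | 8
Z1 | 7 | 7
Z2 | 7 | 4
Y1 | 5 | 8
Y1 | 6 | 8

Derivation:
After JOIN sales (5 rows):
items.owner | items.yr | sales.code | sales.yr | sales.qty
dave | 5 | Y1 | 5 | 8
bob | 7 | Z1 | 7 | 7
bob | 7 | Z2 | 7 | 4
dave | 5 | Y1 | 5 | 8
bob | 6 | Y1 | 6 | 8
After SELECT (5 rows):
sales.code | items.yr | sales.qty
Y1 | 5 | 8
Z1 | 7 | 7
Z2 | 7 | 4
Y1 | 5 | 8
Y1 | 6 | 8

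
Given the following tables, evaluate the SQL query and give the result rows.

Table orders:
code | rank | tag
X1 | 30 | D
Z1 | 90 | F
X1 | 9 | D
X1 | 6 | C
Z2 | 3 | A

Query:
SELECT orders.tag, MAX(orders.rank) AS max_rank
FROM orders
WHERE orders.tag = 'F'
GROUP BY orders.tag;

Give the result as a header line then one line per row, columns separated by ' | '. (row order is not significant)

== RESULT ==
orders.tag | max_rank
F | 90

Derivation:
After WHERE (1 rows):
orders.code | orders.rank | orders.tag
Z1 | 90 | F
After GROUP BY (1 rows):
orders.tag | max_rank
F | 90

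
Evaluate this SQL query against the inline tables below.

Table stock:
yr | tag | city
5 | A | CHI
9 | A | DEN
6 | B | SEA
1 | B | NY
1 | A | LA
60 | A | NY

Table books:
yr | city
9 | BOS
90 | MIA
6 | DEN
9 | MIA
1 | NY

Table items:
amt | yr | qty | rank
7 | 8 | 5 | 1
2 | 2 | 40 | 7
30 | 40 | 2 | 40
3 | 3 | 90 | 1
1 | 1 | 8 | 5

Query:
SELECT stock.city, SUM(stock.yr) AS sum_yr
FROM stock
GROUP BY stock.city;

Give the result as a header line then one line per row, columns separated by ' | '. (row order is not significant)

After GROUP BY (5 rows):
stock.city | sum_yr
CHI | 5
DEN | 9
SEA | 6
NY | 61
LA | 1

== RESULT ==
stock.city | sum_yr
CHI | 5
DEN | 9
SEA | 6
NY | 61
LA | 1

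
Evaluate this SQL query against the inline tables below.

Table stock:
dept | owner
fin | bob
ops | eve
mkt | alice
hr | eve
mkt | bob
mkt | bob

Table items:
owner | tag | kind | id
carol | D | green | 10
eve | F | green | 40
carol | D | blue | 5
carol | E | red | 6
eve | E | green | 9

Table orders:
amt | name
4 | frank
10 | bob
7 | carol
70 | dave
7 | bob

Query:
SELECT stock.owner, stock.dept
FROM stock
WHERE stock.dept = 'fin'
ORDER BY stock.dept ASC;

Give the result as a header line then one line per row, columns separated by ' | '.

After WHERE (1 rows):
stock.dept | stock.owner
fin | bob
After SELECT (1 rows):
stock.owner | stock.dept
bob | fin
After ORDER BY (1 rows):
stock.owner | stock.dept
bob | fin

== RESULT ==
stock.owner | stock.dept
bob | fin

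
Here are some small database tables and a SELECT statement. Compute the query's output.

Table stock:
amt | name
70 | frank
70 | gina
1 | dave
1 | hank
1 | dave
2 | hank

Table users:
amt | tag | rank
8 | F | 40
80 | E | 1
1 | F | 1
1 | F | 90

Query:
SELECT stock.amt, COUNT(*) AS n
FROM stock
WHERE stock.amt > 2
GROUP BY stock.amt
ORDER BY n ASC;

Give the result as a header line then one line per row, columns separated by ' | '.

After WHERE (2 rows):
stock.amt | stock.name
70 | frank
70 | gina
After GROUP BY (1 rows):
stock.amt | n
70 | 2
After ORDER BY (1 rows):
stock.amt | n
70 | 2

== RESULT ==
stock.amt | n
70 | 2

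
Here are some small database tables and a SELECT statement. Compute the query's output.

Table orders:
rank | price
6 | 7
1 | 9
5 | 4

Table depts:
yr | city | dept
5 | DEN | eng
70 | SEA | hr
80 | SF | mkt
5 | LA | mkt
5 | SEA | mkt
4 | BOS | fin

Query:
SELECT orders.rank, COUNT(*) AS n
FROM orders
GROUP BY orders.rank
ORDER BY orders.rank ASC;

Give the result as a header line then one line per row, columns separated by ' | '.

== RESULT ==
orders.rank | n
1 | 1
5 | 1
6 | 1

Derivation:
After GROUP BY (3 rows):
orders.rank | n
6 | 1
1 | 1
5 | 1
After ORDER BY (3 rows):
orders.rank | n
1 | 1
5 | 1
6 | 1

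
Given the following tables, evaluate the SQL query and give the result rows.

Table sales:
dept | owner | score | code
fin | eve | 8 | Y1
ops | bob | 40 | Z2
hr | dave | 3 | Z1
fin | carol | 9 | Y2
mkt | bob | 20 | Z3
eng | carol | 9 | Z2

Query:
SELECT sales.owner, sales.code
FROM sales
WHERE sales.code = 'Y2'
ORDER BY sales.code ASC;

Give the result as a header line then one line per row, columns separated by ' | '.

== RESULT ==
sales.owner | sales.code
carol | Y2

Derivation:
After WHERE (1 rows):
sales.dept | sales.owner | sales.score | sales.code
fin | carol | 9 | Y2
After SELECT (1 rows):
sales.owner | sales.code
carol | Y2
After ORDER BY (1 rows):
sales.owner | sales.code
carol | Y2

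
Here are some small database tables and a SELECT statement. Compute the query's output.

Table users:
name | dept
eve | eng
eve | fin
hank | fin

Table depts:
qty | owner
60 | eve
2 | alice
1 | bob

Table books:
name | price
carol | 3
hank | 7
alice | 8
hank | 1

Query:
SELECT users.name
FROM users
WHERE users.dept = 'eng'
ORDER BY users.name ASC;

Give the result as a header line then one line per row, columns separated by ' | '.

== RESULT ==
users.name
eve

Derivation:
After WHERE (1 rows):
users.name | users.dept
eve | eng
After SELECT (1 rows):
users.name
eve
After ORDER BY (1 rows):
users.name
eve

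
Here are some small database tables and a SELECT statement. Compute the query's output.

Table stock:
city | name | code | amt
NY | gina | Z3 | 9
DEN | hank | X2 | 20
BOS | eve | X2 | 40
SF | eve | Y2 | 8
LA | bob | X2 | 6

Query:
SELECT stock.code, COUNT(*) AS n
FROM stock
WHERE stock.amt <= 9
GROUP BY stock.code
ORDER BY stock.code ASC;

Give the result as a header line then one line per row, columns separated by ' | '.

After WHERE (3 rows):
stock.city | stock.name | stock.code | stock.amt
NY | gina | Z3 | 9
SF | eve | Y2 | 8
LA | bob | X2 | 6
After GROUP BY (3 rows):
stock.code | n
Z3 | 1
Y2 | 1
X2 | 1
After ORDER BY (3 rows):
stock.code | n
X2 | 1
Y2 | 1
Z3 | 1

== RESULT ==
stock.code | n
X2 | 1
Y2 | 1
Z3 | 1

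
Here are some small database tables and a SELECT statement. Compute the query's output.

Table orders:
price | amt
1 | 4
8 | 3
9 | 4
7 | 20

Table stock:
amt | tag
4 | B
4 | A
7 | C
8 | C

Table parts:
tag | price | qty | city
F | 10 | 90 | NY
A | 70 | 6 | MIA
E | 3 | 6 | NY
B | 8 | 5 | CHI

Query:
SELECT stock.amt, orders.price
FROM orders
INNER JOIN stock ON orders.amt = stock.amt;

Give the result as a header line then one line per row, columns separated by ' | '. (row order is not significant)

After JOIN stock (4 rows):
orders.price | orders.amt | stock.amt | stock.tag
1 | 4 | 4 | B
1 | 4 | 4 | A
9 | 4 | 4 | B
9 | 4 | 4 | A
After SELECT (4 rows):
stock.amt | orders.price
4 | 1
4 | 1
4 | 9
4 | 9

== RESULT ==
stock.amt | orders.price
4 | 1
4 | 1
4 | 9
4 | 9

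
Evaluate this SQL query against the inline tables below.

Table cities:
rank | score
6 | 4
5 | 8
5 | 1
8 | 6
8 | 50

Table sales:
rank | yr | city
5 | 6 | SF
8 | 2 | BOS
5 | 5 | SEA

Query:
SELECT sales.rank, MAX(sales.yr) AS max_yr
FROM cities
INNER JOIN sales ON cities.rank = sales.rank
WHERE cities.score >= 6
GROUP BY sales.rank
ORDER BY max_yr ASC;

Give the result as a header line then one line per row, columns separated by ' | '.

After JOIN sales (6 rows):
cities.rank | cities.score | sales.rank | sales.yr | sales.city
5 | 8 | 5 | 6 | SF
5 | 8 | 5 | 5 | SEA
5 | 1 | 5 | 6 | SF
5 | 1 | 5 | 5 | SEA
8 | 6 | 8 | 2 | BOS
8 | 50 | 8 | 2 | BOS
After WHERE (4 rows):
cities.rank | cities.score | sales.rank | sales.yr | sales.city
5 | 8 | 5 | 6 | SF
5 | 8 | 5 | 5 | SEA
8 | 6 | 8 | 2 | BOS
8 | 50 | 8 | 2 | BOS
After GROUP BY (2 rows):
sales.rank | max_yr
5 | 6
8 | 2
After ORDER BY (2 rows):
sales.rank | max_yr
8 | 2
5 | 6

== RESULT ==
sales.rank | max_yr
8 | 2
5 | 6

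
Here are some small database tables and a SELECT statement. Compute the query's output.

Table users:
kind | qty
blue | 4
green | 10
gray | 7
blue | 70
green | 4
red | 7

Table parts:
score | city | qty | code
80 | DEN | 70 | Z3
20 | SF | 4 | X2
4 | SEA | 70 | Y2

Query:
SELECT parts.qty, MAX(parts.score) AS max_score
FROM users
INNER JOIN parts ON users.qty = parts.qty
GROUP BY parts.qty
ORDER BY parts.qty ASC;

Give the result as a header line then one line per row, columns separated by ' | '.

After JOIN parts (4 rows):
users.kind | users.qty | parts.score | parts.city | parts.qty | parts.code
blue | 4 | 20 | SF | 4 | X2
blue | 70 | 80 | DEN | 70 | Z3
blue | 70 | 4 | SEA | 70 | Y2
green | 4 | 20 | SF | 4 | X2
After GROUP BY (2 rows):
parts.qty | max_score
4 | 20
70 | 80
After ORDER BY (2 rows):
parts.qty | max_score
4 | 20
70 | 80

== RESULT ==
parts.qty | max_score
4 | 20
70 | 80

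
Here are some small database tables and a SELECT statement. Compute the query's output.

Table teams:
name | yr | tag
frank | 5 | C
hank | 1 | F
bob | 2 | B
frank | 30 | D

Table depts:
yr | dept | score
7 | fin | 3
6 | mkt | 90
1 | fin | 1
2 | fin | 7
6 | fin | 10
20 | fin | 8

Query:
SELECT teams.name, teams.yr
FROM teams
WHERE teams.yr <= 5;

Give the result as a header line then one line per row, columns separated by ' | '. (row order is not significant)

== RESULT ==
teams.name | teams.yr
frank | 5
hank | 1
bob | 2

Derivation:
After WHERE (3 rows):
teams.name | teams.yr | teams.tag
frank | 5 | C
hank | 1 | F
bob | 2 | B
After SELECT (3 rows):
teams.name | teams.yr
frank | 5
hank | 1
bob | 2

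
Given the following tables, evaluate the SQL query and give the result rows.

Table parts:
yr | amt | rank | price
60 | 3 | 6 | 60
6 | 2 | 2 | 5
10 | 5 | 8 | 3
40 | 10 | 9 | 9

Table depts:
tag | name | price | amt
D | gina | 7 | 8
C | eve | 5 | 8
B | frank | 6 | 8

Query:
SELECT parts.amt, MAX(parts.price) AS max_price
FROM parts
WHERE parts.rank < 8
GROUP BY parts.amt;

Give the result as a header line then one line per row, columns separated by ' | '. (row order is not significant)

After WHERE (2 rows):
parts.yr | parts.amt | parts.rank | parts.price
60 | 3 | 6 | 60
6 | 2 | 2 | 5
After GROUP BY (2 rows):
parts.amt | max_price
3 | 60
2 | 5

== RESULT ==
parts.amt | max_price
3 | 60
2 | 5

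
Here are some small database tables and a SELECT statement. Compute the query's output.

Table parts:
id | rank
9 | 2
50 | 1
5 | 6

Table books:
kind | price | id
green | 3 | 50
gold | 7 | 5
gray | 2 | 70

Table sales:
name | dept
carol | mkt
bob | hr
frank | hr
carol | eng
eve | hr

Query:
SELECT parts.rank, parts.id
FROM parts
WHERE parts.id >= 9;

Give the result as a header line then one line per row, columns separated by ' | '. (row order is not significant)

After WHERE (2 rows):
parts.id | parts.rank
9 | 2
50 | 1
After SELECT (2 rows):
parts.rank | parts.id
2 | 9
1 | 50

== RESULT ==
parts.rank | parts.id
2 | 9
1 | 50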